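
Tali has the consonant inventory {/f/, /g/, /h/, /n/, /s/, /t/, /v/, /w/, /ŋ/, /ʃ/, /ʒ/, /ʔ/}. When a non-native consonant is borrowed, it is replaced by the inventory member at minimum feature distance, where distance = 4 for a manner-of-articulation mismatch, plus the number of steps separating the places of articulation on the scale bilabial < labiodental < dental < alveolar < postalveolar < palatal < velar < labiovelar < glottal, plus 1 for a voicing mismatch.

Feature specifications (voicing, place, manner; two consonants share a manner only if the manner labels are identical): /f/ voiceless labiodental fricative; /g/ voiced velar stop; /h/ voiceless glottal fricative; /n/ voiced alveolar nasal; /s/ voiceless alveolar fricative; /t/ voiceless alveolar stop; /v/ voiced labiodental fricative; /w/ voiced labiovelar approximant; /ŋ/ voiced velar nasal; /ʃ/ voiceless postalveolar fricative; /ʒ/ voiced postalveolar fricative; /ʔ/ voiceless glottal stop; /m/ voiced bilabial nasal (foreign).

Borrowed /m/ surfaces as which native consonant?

n

/n/ is closest: same manner (nasal), place distance 3 (bilabial→alveolar), same voicing; total 3. Next closest is /v/ at distance 5.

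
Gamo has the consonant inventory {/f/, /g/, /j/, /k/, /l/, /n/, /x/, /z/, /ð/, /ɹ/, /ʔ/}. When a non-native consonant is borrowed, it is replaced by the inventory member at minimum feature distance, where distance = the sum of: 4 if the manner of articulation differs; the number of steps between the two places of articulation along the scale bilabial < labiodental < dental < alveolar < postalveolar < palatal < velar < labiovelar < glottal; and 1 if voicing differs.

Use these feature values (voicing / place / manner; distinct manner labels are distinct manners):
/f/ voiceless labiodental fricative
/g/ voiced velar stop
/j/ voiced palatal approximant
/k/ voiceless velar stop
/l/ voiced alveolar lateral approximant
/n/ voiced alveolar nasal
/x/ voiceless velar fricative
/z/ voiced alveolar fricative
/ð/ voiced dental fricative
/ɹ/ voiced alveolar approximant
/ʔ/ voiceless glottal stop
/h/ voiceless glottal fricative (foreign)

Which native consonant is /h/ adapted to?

x

/x/ is closest: same manner (fricative), place distance 2 (glottal→velar), same voicing; total 2. Next closest is /ʔ/ at distance 4.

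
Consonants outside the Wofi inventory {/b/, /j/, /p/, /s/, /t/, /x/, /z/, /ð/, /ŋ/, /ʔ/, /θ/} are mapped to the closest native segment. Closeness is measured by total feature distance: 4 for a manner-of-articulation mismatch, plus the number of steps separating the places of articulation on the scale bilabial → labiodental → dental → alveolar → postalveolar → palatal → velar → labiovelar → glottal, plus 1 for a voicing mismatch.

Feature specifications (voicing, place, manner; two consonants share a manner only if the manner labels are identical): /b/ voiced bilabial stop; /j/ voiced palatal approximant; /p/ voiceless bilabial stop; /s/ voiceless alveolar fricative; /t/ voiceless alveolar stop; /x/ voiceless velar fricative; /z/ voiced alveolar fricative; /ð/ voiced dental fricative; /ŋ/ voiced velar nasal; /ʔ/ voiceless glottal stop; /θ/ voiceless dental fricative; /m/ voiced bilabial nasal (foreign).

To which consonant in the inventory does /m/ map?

/b/ is closest: manner differs (nasal→stop, +4), place distance 0 (bilabial→bilabial), same voicing; total 4. Next closest is /p/ at distance 5.

b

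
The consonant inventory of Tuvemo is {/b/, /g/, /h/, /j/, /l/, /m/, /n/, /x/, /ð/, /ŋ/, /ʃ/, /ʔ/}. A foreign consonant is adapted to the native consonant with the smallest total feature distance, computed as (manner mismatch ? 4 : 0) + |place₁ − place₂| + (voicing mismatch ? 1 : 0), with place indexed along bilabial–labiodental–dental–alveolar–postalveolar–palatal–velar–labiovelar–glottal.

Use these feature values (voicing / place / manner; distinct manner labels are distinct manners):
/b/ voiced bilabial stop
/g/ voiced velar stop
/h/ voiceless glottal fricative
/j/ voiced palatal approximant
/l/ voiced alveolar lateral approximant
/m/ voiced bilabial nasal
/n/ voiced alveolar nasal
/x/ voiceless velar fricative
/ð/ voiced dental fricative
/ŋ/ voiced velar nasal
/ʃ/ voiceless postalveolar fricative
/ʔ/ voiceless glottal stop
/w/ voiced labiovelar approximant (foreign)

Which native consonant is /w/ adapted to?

/j/ is closest: same manner (approximant), place distance 2 (labiovelar→palatal), same voicing; total 2. Next closest is /g/ at distance 5.

j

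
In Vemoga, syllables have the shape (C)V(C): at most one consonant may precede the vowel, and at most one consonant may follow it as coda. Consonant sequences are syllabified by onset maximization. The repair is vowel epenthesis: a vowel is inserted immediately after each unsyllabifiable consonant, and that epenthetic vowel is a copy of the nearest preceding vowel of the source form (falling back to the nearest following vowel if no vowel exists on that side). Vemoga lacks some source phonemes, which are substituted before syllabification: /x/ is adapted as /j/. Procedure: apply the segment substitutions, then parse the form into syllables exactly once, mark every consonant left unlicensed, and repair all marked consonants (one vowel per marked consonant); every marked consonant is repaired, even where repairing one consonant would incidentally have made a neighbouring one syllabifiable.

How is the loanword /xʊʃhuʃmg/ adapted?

Substitution: /x/ → /j/, giving /jʊʃhuʃmg/.
The consonants /m/, /g/ cannot be parsed into a legal (C)V(C) syllable (at most one coda consonant is licensed; onsets are limited to one consonant).
Each unlicensed consonant becomes the onset of a new syllable: /m/ → /mu/, /g/ → /gu/.

jʊʃhuʃmugu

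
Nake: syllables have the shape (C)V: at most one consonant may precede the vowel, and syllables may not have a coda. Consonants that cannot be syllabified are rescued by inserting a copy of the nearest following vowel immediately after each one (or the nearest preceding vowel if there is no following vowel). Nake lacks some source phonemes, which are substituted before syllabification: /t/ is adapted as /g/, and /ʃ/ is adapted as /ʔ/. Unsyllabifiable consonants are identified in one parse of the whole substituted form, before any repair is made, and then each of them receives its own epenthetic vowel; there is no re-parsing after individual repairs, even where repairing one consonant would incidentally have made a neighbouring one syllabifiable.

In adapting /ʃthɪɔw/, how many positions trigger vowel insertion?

After substitution the input is /ʔghɪɔw/.
The unsyllabifiable consonants are /ʔ/, /g/, /w/; each receives one epenthetic vowel.

3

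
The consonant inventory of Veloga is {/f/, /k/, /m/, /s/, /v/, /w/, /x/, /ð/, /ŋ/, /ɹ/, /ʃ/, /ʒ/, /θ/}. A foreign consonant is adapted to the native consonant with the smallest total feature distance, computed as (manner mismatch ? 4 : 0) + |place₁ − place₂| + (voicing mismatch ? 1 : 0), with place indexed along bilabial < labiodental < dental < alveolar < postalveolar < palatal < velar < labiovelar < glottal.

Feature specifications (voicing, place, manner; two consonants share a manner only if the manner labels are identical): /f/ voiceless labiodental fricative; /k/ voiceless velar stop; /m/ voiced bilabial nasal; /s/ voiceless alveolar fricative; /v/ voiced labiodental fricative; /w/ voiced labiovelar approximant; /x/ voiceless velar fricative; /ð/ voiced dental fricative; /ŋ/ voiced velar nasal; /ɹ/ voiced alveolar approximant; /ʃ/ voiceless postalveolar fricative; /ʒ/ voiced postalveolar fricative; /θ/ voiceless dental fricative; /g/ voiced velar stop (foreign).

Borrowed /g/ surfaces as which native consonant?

/k/ is closest: same manner (stop), place distance 0 (velar→velar), voicing differs (+1); total 1. Next closest is /ŋ/ at distance 4.

k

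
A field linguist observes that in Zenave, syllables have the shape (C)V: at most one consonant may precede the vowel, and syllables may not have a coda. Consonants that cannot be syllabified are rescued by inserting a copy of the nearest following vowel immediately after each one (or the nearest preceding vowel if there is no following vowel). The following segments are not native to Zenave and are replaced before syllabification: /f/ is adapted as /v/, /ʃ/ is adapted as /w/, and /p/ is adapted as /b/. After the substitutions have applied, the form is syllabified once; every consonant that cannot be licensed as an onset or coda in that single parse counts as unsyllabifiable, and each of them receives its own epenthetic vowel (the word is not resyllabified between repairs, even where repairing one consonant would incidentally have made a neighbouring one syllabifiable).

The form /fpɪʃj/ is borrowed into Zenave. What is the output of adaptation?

Substitution: /f/ → /v/, /p/ → /b/, /ʃ/ → /w/, giving /vbɪwj/.
Syllabifying with onset maximization leaves /v/, /w/, /j/ stranded (no codas are permitted; onsets are limited to one consonant).
Epenthesis after each stranded consonant: /v/ → /vɪ/, /w/ → /wɪ/, /j/ → /jɪ/.

vɪbɪwɪjɪ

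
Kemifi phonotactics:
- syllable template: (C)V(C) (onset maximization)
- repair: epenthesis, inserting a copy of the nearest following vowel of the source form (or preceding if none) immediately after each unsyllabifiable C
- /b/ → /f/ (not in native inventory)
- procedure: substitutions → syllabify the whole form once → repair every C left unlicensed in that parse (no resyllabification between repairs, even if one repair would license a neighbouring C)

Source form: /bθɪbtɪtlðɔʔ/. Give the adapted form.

fɪθɪftɪtlɔðɔʔ

Substitution: /b/ → /f/, giving /fθɪftɪtlðɔʔ/.
Syllabifying with onset maximization leaves /f/, /l/ stranded (at most one coda consonant is licensed; onsets are limited to one consonant).
Each unlicensed consonant becomes the onset of a new syllable: /f/ → /fɪ/, /l/ → /lɔ/.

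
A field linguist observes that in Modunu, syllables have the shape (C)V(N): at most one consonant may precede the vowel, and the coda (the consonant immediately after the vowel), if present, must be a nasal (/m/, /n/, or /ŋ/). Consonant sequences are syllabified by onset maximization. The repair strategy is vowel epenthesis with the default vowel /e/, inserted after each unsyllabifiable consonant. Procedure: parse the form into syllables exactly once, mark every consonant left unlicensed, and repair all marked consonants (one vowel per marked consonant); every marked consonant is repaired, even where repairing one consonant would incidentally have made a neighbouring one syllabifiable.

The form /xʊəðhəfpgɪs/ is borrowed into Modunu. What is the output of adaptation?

xʊəðehəfepegɪse

The consonants /ð/, /f/, /p/, /s/ cannot be parsed into a legal (C)V(N) syllable (only a nasal (/m/, /n/, or /ŋ/) is licensed in coda position; onsets are limited to one consonant).
Each unlicensed consonant becomes the onset of a new syllable: /ð/ → /ðe/, /f/ → /fe/, /p/ → /pe/, /s/ → /se/.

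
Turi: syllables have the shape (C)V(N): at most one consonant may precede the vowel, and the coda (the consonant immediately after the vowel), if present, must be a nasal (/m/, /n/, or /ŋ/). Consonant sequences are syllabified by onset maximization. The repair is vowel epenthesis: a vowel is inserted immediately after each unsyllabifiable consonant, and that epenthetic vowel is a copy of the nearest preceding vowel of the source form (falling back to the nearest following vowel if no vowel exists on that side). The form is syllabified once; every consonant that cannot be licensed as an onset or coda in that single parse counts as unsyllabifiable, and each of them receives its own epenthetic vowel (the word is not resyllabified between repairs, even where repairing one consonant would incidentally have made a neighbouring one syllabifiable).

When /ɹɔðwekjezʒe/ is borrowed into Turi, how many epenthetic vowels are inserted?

The unsyllabifiable consonants are /ð/, /k/, /z/; each receives one epenthetic vowel.

3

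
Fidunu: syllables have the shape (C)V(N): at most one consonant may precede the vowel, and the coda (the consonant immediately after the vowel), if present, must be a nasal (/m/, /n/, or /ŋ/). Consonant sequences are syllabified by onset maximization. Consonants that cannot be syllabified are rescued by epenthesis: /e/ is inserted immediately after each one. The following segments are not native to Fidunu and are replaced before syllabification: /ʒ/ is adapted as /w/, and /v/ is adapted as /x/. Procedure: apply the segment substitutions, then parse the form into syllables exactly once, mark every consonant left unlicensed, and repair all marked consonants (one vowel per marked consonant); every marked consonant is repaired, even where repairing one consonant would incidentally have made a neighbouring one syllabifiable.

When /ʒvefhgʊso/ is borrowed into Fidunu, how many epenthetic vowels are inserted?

After substitution the input is /wxefhgʊso/.
The unsyllabifiable consonants are /w/, /f/, /h/; each receives one epenthetic vowel.

3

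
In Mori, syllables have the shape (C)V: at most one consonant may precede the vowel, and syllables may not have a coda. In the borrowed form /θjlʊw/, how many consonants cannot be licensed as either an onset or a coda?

3

The consonants /θ/, /j/, /w/ cannot be parsed into a legal (C)V syllable (no codas are permitted; onsets are limited to one consonant).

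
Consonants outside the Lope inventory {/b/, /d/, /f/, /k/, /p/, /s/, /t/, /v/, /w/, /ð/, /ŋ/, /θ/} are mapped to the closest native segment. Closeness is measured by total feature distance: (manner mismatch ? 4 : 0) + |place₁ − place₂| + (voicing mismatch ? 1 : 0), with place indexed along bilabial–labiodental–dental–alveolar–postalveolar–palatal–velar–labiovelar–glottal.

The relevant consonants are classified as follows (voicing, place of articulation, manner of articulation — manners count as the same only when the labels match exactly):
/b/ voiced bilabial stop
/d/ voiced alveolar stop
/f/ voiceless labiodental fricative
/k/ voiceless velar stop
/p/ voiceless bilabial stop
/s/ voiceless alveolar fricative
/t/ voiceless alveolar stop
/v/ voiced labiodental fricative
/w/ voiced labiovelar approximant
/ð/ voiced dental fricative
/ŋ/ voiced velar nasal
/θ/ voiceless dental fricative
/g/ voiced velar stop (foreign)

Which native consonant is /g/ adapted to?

k

/k/ is closest: same manner (stop), place distance 0 (velar→velar), voicing differs (+1); total 1. Next closest is /d/ at distance 3.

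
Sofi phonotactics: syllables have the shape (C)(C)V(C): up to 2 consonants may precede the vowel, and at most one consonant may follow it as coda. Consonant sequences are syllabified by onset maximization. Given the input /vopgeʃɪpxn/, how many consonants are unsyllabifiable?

Under (C)(C)V(C), the unsyllabifiable consonants are /x/, /n/ (at most one coda consonant is licensed; onsets may contain at most 2 consonants).

2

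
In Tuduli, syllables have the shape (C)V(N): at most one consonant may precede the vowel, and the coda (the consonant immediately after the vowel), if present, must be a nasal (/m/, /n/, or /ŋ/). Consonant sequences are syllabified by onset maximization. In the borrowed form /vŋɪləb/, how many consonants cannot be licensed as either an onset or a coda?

2

Syllabifying with onset maximization leaves /v/, /b/ stranded (only a nasal (/m/, /n/, or /ŋ/) is licensed in coda position; onsets are limited to one consonant).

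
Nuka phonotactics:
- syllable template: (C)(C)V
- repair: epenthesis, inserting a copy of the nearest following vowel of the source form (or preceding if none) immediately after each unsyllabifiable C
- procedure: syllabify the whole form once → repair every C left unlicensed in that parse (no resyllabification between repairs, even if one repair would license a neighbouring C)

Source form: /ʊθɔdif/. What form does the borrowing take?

Under (C)(C)V, the unsyllabifiable consonants are /f/ (no codas are permitted; onsets may contain at most 2 consonants).
Inserting the epenthetic vowel yields /f/ → /fi/.

ʊθɔdifi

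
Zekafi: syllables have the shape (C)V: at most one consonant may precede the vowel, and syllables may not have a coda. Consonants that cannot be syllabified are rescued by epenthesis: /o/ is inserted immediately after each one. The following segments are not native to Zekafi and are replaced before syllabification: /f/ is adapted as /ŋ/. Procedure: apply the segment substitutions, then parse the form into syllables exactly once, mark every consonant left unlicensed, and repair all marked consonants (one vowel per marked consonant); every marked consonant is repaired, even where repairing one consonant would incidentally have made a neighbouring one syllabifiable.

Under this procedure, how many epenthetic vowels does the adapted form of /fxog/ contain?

After substitution the input is /ŋxog/.
The unsyllabifiable consonants are /ŋ/, /g/; each receives one epenthetic vowel.

2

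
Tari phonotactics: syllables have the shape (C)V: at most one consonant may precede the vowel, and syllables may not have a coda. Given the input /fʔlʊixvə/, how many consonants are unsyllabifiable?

3

The consonants /f/, /ʔ/, /x/ cannot be parsed into a legal (C)V syllable (no codas are permitted; onsets are limited to one consonant).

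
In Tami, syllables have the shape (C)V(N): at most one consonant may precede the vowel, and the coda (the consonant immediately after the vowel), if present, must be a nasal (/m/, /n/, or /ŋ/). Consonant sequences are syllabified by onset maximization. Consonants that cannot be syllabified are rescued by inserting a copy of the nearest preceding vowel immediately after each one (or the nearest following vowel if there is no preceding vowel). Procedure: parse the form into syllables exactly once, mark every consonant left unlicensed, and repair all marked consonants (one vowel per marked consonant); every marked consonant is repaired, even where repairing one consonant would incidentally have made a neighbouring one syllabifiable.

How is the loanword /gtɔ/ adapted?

gɔtɔ

Syllabifying with onset maximization leaves /g/ stranded (only a nasal (/m/, /n/, or /ŋ/) is licensed in coda position; onsets are limited to one consonant).
Inserting the epenthetic vowel yields /g/ → /gɔ/.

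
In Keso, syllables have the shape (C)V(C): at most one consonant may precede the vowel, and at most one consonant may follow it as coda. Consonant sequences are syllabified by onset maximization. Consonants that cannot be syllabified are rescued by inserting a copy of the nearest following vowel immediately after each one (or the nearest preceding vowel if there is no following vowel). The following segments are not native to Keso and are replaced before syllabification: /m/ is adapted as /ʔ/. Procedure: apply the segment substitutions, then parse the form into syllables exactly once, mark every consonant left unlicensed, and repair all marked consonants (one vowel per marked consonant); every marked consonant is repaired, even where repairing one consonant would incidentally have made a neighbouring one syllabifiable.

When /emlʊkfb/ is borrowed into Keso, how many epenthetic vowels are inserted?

After substitution the input is /eʔlʊkfb/.
The unsyllabifiable consonants are /f/, /b/; each receives one epenthetic vowel.

2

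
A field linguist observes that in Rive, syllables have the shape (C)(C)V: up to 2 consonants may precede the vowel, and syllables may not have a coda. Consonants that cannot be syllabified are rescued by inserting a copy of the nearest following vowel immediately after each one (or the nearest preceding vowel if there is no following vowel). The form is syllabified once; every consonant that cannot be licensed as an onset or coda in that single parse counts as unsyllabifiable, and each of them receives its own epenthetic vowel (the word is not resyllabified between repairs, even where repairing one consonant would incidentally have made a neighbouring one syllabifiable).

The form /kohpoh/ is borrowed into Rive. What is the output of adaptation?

The consonants /h/ cannot be parsed into a legal (C)(C)V syllable (no codas are permitted; onsets may contain at most 2 consonants).
Inserting the epenthetic vowel yields /h/ → /ho/.

kohpoho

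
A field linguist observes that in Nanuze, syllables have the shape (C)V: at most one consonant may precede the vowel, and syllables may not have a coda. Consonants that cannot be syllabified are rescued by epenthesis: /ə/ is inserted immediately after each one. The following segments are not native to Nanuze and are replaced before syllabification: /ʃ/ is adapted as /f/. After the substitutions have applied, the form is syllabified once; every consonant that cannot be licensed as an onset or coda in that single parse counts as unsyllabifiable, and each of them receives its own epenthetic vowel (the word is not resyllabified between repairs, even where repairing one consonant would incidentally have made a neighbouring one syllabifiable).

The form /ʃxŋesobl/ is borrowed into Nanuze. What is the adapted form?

fəxəŋesobələ

Substitution: /ʃ/ → /f/, giving /fxŋesobl/.
Under (C)V, the unsyllabifiable consonants are /f/, /x/, /b/, /l/ (no codas are permitted; onsets are limited to one consonant).
Each unlicensed consonant becomes the onset of a new syllable: /f/ → /fə/, /x/ → /xə/, /b/ → /bə/, /l/ → /lə/.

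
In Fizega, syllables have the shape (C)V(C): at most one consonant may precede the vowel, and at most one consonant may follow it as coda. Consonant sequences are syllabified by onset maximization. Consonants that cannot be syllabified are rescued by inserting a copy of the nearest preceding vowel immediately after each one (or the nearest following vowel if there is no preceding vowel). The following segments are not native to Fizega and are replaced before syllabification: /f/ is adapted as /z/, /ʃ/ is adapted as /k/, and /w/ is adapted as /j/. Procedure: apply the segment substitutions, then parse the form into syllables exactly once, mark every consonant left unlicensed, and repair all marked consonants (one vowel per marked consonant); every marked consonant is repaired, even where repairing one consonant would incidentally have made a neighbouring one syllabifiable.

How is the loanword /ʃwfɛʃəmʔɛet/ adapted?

kɛjɛzɛkəmʔɛet

Substitution: /ʃ/ → /k/, /w/ → /j/, /f/ → /z/, giving /kjzɛkəmʔɛet/.
The consonants /k/, /j/ cannot be parsed into a legal (C)V(C) syllable (at most one coda consonant is licensed; onsets are limited to one consonant).
Each unlicensed consonant becomes the onset of a new syllable: /k/ → /kɛ/, /j/ → /jɛ/.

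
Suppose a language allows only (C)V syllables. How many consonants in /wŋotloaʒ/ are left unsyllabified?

Syllabifying with onset maximization leaves /w/, /t/, /ʒ/ stranded (no codas are permitted; onsets are limited to one consonant).

3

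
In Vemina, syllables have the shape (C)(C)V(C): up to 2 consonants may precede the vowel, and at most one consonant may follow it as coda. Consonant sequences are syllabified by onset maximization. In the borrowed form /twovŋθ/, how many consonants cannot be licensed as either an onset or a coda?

2

Syllabifying with onset maximization leaves /ŋ/, /θ/ stranded (at most one coda consonant is licensed; onsets may contain at most 2 consonants).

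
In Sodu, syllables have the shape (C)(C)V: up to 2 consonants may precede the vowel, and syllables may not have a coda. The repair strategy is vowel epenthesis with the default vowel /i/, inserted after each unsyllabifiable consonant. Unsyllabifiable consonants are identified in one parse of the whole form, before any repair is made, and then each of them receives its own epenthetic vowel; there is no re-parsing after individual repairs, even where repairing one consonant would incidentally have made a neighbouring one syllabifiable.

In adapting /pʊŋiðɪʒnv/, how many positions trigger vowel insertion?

The unsyllabifiable consonants are /ʒ/, /n/, /v/; each receives one epenthetic vowel.

3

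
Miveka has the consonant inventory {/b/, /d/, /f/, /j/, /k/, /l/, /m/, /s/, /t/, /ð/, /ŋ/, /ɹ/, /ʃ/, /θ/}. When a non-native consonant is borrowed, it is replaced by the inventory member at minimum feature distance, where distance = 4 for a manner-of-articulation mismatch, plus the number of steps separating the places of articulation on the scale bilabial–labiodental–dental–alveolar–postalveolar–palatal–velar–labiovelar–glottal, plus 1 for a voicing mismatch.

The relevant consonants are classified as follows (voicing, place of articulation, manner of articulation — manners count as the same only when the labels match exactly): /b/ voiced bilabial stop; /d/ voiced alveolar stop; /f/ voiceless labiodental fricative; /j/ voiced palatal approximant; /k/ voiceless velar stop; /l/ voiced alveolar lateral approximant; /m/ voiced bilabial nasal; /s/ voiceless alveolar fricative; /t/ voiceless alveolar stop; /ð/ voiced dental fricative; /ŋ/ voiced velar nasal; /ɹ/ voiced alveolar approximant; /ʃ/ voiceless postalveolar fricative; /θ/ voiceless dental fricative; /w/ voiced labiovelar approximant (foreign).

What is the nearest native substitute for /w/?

j

/j/ is closest: same manner (approximant), place distance 2 (labiovelar→palatal), same voicing; total 2. Next closest is /ɹ/ at distance 4.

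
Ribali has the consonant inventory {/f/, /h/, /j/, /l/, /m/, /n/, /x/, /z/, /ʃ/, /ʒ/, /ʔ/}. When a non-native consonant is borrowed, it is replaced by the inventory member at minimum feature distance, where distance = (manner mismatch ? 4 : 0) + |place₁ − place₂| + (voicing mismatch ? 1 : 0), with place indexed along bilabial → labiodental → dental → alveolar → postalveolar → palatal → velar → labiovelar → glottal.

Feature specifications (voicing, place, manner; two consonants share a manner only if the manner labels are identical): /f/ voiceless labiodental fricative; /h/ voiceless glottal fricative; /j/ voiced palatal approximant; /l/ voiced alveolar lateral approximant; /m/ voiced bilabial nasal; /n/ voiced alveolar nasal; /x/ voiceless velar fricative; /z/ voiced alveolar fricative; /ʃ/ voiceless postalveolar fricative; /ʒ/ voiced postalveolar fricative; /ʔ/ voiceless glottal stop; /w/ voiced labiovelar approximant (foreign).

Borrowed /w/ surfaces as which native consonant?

j

/j/ is closest: same manner (approximant), place distance 2 (labiovelar→palatal), same voicing; total 2. Next closest is /h/ at distance 6.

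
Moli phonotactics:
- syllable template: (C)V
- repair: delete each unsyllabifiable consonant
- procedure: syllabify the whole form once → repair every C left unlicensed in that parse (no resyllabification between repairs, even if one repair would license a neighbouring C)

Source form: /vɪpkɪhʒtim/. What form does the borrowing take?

vɪkɪti

Under (C)V, the unsyllabifiable consonants are /p/, /h/, /ʒ/, /m/ (no codas are permitted; onsets are limited to one consonant).
Deletion applies to /p/, /h/, /ʒ/, /m/.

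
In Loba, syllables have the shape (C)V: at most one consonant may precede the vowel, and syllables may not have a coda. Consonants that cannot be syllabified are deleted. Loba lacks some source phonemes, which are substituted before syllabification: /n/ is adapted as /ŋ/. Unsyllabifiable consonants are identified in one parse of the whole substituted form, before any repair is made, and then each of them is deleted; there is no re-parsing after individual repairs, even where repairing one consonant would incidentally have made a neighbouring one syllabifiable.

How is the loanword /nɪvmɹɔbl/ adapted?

ŋɪɹɔ

Substitution: /n/ → /ŋ/, giving /ŋɪvmɹɔbl/.
Under (C)V, the unsyllabifiable consonants are /v/, /m/, /b/, /l/ (no codas are permitted; onsets are limited to one consonant).
Deleting the stranded consonants removes /v/, /m/, /b/, /l/.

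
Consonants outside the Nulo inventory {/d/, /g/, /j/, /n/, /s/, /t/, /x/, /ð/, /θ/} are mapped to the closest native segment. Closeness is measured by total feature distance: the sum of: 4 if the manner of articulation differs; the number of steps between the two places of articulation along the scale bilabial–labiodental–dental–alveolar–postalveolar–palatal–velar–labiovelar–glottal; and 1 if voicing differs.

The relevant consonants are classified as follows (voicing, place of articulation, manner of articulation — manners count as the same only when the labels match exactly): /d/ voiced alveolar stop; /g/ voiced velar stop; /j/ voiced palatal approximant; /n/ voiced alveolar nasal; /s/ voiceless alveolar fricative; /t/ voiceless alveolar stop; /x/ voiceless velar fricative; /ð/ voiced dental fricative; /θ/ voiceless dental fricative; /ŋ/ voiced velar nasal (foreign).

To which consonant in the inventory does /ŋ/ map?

/n/ is closest: same manner (nasal), place distance 3 (velar→alveolar), same voicing; total 3. Next closest is /g/ at distance 4.

n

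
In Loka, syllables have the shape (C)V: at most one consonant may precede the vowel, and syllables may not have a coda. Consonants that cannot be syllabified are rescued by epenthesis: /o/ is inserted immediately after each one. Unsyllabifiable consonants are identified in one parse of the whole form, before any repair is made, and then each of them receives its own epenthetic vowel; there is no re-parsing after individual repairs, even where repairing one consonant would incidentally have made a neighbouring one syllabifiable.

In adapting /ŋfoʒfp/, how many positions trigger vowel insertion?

4

The unsyllabifiable consonants are /ŋ/, /ʒ/, /f/, /p/; each receives one epenthetic vowel.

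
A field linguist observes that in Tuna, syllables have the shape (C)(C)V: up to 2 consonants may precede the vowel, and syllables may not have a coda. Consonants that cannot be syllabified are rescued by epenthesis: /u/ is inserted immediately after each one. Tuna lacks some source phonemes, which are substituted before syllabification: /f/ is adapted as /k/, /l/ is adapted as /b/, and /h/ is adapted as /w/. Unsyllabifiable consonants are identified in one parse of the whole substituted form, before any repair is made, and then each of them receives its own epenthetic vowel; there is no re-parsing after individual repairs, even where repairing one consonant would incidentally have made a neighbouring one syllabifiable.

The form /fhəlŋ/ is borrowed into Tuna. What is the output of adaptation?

kwəbuŋu

Substitution: /f/ → /k/, /h/ → /w/, /l/ → /b/, giving /kwəbŋ/.
The consonants /b/, /ŋ/ cannot be parsed into a legal (C)(C)V syllable (no codas are permitted; onsets may contain at most 2 consonants).
Epenthesis after each stranded consonant: /b/ → /bu/, /ŋ/ → /ŋu/.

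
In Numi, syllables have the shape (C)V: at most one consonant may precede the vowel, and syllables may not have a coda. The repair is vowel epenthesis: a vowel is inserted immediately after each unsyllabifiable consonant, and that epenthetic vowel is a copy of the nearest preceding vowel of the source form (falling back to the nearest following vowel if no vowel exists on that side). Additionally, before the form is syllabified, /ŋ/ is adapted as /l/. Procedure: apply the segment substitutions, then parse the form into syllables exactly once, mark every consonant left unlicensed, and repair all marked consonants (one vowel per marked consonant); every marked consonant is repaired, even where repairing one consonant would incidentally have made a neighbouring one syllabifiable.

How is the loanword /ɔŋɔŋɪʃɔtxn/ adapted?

Substitution: /ŋ/ → /l/, giving /ɔlɔlɪʃɔtxn/.
Syllabifying with onset maximization leaves /t/, /x/, /n/ stranded (no codas are permitted; onsets are limited to one consonant).
Inserting the epenthetic vowel yields /t/ → /tɔ/, /x/ → /xɔ/, /n/ → /nɔ/.

ɔlɔlɪʃɔtɔxɔnɔ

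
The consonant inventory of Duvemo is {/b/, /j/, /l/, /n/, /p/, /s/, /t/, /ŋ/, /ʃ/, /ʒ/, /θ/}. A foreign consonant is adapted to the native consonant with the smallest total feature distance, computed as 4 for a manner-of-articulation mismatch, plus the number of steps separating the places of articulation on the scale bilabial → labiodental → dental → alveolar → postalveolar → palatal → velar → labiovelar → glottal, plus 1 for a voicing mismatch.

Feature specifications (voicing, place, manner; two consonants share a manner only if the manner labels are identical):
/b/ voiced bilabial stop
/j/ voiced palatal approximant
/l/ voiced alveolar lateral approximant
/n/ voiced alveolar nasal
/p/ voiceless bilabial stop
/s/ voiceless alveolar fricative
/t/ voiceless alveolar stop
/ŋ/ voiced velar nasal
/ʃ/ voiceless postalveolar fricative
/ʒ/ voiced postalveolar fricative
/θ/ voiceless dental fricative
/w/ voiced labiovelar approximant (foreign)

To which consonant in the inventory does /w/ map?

/j/ is closest: same manner (approximant), place distance 2 (labiovelar→palatal), same voicing; total 2. Next closest is /ŋ/ at distance 5.

j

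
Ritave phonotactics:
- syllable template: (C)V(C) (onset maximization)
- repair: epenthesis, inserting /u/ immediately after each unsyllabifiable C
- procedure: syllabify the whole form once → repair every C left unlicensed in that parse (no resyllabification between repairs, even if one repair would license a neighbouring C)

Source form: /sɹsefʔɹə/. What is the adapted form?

The consonants /s/, /ɹ/, /ʔ/ cannot be parsed into a legal (C)V(C) syllable (at most one coda consonant is licensed; onsets are limited to one consonant).
Each unlicensed consonant becomes the onset of a new syllable: /s/ → /su/, /ɹ/ → /ɹu/, /ʔ/ → /ʔu/.

suɹusefʔuɹə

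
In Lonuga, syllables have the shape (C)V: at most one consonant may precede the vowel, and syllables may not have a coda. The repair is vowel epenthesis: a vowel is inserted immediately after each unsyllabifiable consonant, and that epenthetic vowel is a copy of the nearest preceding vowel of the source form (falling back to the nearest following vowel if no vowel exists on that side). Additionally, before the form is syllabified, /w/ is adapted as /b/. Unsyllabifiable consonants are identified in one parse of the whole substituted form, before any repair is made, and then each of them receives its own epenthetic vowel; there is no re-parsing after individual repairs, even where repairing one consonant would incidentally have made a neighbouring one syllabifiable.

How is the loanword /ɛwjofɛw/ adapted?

Substitution: /w/ → /b/, giving /ɛbjofɛb/.
The consonants /b/, /b/ cannot be parsed into a legal (C)V syllable (no codas are permitted; onsets are limited to one consonant).
Each unlicensed consonant becomes the onset of a new syllable: /b/ → /bɛ/, /b/ → /bɛ/.

ɛbɛjofɛbɛ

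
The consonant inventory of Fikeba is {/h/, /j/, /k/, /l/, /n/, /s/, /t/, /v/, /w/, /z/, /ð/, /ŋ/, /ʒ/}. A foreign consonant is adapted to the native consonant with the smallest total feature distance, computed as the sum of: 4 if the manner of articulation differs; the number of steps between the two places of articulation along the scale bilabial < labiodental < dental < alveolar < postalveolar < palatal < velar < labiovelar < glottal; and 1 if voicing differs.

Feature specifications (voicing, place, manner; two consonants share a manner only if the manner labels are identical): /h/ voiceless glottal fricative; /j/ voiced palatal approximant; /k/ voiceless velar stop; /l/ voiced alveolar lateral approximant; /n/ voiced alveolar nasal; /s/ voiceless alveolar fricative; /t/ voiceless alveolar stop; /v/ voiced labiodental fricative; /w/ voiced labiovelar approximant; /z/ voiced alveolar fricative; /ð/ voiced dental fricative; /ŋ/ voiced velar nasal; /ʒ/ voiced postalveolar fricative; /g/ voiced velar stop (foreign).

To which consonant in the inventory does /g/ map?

/k/ is closest: same manner (stop), place distance 0 (velar→velar), voicing differs (+1); total 1. Next closest is /t/ at distance 4.

k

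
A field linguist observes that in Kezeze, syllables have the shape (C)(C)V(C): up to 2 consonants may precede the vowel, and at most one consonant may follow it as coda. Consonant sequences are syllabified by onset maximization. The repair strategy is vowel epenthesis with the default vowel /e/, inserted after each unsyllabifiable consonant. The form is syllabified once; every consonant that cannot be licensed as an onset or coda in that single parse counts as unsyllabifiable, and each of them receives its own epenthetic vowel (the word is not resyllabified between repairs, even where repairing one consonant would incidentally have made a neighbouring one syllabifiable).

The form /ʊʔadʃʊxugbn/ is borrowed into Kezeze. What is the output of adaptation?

Syllabifying with onset maximization leaves /b/, /n/ stranded (at most one coda consonant is licensed; onsets may contain at most 2 consonants).
Each unlicensed consonant becomes the onset of a new syllable: /b/ → /be/, /n/ → /ne/.

ʊʔadʃʊxugbene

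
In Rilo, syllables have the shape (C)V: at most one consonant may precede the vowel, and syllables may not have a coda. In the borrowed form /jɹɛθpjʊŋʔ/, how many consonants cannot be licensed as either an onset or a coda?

Under (C)V, the unsyllabifiable consonants are /j/, /θ/, /p/, /ŋ/, /ʔ/ (no codas are permitted; onsets are limited to one consonant).

5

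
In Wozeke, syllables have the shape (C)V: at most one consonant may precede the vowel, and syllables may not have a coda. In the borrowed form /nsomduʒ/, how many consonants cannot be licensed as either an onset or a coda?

Syllabifying with onset maximization leaves /n/, /m/, /ʒ/ stranded (no codas are permitted; onsets are limited to one consonant).

3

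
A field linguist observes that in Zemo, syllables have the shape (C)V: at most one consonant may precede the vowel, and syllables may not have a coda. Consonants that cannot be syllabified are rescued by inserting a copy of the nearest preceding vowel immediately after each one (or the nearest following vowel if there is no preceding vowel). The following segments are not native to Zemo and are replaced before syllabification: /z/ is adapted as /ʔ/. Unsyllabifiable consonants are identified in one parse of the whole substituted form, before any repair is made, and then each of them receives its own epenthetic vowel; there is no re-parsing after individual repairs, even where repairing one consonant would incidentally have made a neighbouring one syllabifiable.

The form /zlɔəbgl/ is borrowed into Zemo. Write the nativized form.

ʔɔlɔəbəgələ

Substitution: /z/ → /ʔ/, giving /ʔlɔəbgl/.
Syllabifying with onset maximization leaves /ʔ/, /b/, /g/, /l/ stranded (no codas are permitted; onsets are limited to one consonant).
Inserting the epenthetic vowel yields /ʔ/ → /ʔɔ/, /b/ → /bə/, /g/ → /gə/, /l/ → /lə/.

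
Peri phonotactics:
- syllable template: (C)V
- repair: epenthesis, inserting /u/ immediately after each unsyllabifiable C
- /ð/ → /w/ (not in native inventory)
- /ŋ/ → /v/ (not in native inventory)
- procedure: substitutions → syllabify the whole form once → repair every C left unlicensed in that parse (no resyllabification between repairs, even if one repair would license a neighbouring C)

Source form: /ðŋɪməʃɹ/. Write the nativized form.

Substitution: /ð/ → /w/, /ŋ/ → /v/, giving /wvɪməʃɹ/.
Under (C)V, the unsyllabifiable consonants are /w/, /ʃ/, /ɹ/ (no codas are permitted; onsets are limited to one consonant).
Inserting the epenthetic vowel yields /w/ → /wu/, /ʃ/ → /ʃu/, /ɹ/ → /ɹu/.

wuvɪməʃuɹu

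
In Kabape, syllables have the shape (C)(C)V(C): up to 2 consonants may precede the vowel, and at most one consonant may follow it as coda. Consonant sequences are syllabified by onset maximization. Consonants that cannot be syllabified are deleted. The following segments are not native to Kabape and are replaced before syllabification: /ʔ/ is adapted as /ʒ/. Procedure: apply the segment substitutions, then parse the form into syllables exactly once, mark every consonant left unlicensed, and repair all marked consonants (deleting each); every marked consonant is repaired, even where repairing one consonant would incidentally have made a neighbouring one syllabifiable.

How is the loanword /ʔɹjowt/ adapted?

ɹjow

Substitution: /ʔ/ → /ʒ/, giving /ʒɹjowt/.
The consonants /ʒ/, /t/ cannot be parsed into a legal (C)(C)V(C) syllable (at most one coda consonant is licensed; onsets may contain at most 2 consonants).
Each unlicensed consonant is deleted: /ʒ/, /t/.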